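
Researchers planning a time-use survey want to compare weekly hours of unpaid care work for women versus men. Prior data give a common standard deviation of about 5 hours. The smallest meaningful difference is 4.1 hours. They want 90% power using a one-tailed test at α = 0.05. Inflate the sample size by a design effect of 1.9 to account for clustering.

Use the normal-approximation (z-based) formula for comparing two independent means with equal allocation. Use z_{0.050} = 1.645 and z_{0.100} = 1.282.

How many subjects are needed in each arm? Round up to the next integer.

n = 49 per group

n = (z_α + z_β)² · (σ₁² + σ₂²) / δ²
  = (1.645 + 1.282)² · (2·5² = 50) / 4.1²
  = 8.5673 · 50 / 16.81
  = 25.48
Design effect: 1.9 × 25.48 = 48.42.
Round up → n = 49 per group.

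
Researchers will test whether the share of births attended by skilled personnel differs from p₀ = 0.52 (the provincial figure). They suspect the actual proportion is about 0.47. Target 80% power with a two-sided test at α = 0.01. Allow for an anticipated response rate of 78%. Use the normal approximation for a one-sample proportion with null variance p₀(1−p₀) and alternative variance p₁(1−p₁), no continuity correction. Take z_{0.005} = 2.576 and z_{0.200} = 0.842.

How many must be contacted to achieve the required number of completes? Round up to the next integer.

n = 1495

n = [z_{α/2}·√(p₀q₀) + z_β·√(p₁q₁)]² / (p₁ − p₀)²
  = [2.576·√(0.52·0.48) + 0.842·√(0.47·0.53)]² / (-0.05)²
  = [2.576·0.4996 + 0.842·0.4991]² / 0.0025
  = [1.7072]² / 0.0025
  = 1165.83
Adjust for 78% response: 1165.83 / 0.78 = 1494.65.
Round up → n = 1495.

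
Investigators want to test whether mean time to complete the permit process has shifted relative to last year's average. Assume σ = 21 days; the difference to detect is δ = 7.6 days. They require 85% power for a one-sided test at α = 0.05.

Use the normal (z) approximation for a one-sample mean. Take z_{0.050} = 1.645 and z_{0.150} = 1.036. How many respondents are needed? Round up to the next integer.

n = (z_α + z_β)² · σ² / δ²
  = (1.645 + 1.036)² · 21² / 7.6²
  = 7.1878 · 441 / 57.76
  = 54.88
Round up → n = 55.

n = 55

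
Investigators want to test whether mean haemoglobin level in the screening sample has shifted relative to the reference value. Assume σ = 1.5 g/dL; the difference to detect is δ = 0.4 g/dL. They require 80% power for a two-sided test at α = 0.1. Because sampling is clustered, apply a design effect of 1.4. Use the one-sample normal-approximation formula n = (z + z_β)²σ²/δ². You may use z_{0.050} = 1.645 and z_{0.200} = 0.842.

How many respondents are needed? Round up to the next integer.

n = (z_{α/2} + z_β)² · σ² / δ²
  = (1.645 + 0.842)² · 1.5² / 0.4²
  = 6.1852 · 2.25 / 0.16
  = 86.98
Design effect: 1.4 × 86.98 = 121.77.
Round up → n = 122.

n = 122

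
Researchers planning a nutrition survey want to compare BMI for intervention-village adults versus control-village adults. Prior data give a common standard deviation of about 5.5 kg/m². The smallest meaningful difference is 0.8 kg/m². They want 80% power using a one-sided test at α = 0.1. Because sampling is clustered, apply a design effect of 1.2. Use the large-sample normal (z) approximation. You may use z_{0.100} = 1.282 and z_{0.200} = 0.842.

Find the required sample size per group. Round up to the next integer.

n = (z_α + z_β)² · (σ₁² + σ₂²) / δ²
  = (1.282 + 0.842)² · (2·5.5² = 60.5) / 0.8²
  = 4.5114 · 60.5 / 0.64
  = 426.47
Design effect: 1.2 × 426.47 = 511.76.
Round up → n = 512 per group.

n = 512 per group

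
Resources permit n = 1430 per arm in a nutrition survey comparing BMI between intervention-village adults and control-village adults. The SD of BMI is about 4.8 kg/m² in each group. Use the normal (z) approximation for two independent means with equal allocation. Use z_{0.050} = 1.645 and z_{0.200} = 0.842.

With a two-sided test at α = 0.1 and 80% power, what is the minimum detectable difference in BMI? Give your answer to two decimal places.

δ = (z_{α/2} + z_β) · √((σ₁²+σ₂²)/n)
  = (1.645 + 0.842) · √(46.08/1430)
  = 2.487 · √0.03222
  = 2.487 · 0.1795
  = 0.4464

Minimum detectable difference ≈ 0.45 kg/m²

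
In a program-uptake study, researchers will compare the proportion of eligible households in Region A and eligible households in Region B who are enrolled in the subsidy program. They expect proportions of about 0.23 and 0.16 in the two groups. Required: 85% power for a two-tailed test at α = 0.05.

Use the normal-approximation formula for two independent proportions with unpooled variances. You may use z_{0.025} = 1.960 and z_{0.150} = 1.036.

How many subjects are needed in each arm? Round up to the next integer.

n = 571 per group

n = (z_{α/2} + z_β)² · [p₁(1−p₁) + p₂(1−p₂)] / (p₁ − p₂)²
  = (1.960 + 1.036)² · (0.23·0.77 + 0.16·0.84) / (0.07)²
  = (2.996)² · (0.1771 + 0.1344) / 0.0049
  = 8.9760 · 0.3115 / 0.0049
  = 570.62
Round up → n = 571 per group.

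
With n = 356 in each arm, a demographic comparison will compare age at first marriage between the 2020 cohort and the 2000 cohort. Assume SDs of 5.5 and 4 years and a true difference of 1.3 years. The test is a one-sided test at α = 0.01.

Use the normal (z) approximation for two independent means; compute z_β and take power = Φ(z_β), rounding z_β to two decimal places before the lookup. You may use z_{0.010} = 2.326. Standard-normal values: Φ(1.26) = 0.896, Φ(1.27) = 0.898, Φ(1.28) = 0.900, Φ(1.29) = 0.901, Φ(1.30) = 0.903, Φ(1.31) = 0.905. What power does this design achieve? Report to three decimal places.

z_β = δ·√(n/(σ₁²+σ₂²)) − z_α
    = 1.3 · √(356/46.25) − 2.326
    = 1.3 · 2.77440 − 2.326
    = 3.6067 − 2.326 = 1.2807 → 1.28
Power = Φ(1.28) = 0.900.

Power ≈ 0.900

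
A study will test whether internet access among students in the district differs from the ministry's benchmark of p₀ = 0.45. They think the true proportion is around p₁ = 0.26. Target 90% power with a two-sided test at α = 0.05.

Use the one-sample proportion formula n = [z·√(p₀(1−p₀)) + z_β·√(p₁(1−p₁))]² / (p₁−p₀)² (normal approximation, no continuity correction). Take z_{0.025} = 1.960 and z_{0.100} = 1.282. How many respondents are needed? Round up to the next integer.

n = 66

n = [z_{α/2}·√(p₀q₀) + z_β·√(p₁q₁)]² / (p₁ − p₀)²
  = [1.960·√(0.45·0.55) + 1.282·√(0.26·0.74)]² / (-0.19)²
  = [1.960·0.4975 + 1.282·0.4386]² / 0.0361
  = [1.5374]² / 0.0361
  = 65.48
Round up → n = 66.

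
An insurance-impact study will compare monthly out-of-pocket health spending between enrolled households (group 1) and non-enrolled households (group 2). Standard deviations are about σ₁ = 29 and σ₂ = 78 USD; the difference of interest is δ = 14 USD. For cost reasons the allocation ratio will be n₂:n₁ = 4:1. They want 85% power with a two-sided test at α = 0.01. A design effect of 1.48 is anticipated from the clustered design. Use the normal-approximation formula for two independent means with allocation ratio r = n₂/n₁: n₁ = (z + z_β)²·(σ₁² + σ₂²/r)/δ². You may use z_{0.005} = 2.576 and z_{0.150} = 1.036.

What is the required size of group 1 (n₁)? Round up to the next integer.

n₁ = (z_{α/2} + z_β)² · (σ₁² + σ₂²/r) / δ²
   = (2.576 + 1.036)² · (29² + 78²/4) / 14²
   = 13.0465 · (841 + 1521) / 196
   = 13.0465 · 2362 / 196
   = 157.22
Design effect: 1.48 × 157.22 = 232.69.
Round up → n₁ = 233; n₂ = r·n₁ = 4 × 233 = 932.

n₁ = 233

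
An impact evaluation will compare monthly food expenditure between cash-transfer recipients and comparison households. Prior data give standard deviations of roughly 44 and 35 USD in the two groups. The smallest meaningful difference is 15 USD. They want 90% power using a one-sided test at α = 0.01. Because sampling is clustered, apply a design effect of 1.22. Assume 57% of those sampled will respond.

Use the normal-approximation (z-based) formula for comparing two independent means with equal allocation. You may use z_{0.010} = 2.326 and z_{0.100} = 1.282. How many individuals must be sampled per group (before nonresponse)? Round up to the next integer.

n = 392 per group

n = (z_α + z_β)² · (σ₁² + σ₂²) / δ²
  = (2.326 + 1.282)² · (44² + 35² = 3161) / 15²
  = 13.0177 · 3161 / 225
  = 182.88
Design effect: 1.22 × 182.88 = 223.12.
Adjust for 57% response: 223.12 / 0.57 = 391.44.
Round up → n = 392 per group.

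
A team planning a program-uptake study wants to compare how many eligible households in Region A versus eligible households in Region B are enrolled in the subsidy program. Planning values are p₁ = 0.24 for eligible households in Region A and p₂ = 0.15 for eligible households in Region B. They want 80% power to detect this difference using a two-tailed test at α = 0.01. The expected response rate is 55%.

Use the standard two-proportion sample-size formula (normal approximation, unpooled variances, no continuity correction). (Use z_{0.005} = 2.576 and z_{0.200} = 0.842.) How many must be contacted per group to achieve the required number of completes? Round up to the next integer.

n = (z_{α/2} + z_β)² · [p₁(1−p₁) + p₂(1−p₂)] / (p₁ − p₂)²
  = (2.576 + 0.842)² · (0.24·0.76 + 0.15·0.85) / (0.09)²
  = (3.418)² · (0.1824 + 0.1275) / 0.0081
  = 11.6827 · 0.3099 / 0.0081
  = 446.97
Adjust for 55% response: 446.97 / 0.55 = 812.68.
Round up → n = 813 per group.

n = 813 per group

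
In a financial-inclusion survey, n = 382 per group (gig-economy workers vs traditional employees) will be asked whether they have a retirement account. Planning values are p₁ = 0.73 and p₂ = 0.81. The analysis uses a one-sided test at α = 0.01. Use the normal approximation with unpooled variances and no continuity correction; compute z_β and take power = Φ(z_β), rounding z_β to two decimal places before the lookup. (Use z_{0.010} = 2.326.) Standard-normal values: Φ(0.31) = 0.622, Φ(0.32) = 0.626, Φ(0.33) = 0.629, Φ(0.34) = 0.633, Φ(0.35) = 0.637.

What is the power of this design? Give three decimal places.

Power ≈ 0.622

z_β = |p₁−p₂|·√(n/[p₁q₁+p₂q₂]) − z_α
    = 0.08 · √(382/0.3510) − 2.326
    = 0.08 · 32.9897 − 2.326
    = 2.6392 − 2.326 = 0.3132 → 0.31
Power = Φ(0.31) = 0.622.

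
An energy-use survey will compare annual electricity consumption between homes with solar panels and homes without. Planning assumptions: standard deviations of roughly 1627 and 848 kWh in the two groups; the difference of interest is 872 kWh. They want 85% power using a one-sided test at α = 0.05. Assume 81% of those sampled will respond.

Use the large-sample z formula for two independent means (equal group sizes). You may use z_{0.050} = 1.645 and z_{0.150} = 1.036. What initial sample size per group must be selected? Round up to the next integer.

n = (z_α + z_β)² · (σ₁² + σ₂²) / δ²
  = (1.645 + 1.036)² · (1627² + 848² = 3366233) / 872²
  = 7.1878 · 3366233 / 760384
  = 31.82
Adjust for 81% response: 31.82 / 0.81 = 39.28.
Round up → n = 40 per group.

n = 40 per group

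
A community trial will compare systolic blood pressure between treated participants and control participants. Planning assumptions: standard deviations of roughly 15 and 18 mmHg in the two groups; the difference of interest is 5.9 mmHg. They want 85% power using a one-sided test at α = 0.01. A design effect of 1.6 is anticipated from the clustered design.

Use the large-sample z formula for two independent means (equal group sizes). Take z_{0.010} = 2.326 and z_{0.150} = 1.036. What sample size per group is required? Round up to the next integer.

n = 286 per group

n = (z_α + z_β)² · (σ₁² + σ₂²) / δ²
  = (2.326 + 1.036)² · (15² + 18² = 549) / 5.9²
  = 11.3030 · 549 / 34.81
  = 178.26
Design effect: 1.6 × 178.26 = 285.22.
Round up → n = 286 per group.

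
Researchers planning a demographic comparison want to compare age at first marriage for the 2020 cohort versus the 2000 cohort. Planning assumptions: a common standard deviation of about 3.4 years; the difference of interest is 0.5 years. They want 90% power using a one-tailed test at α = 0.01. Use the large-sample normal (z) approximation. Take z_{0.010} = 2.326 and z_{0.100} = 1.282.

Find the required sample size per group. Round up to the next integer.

n = 1204 per group

n = (z_α + z_β)² · (σ₁² + σ₂²) / δ²
  = (2.326 + 1.282)² · (2·3.4² = 23.12) / 0.5²
  = 13.0177 · 23.12 / 0.25
  = 1203.87
Round up → n = 1204 per group.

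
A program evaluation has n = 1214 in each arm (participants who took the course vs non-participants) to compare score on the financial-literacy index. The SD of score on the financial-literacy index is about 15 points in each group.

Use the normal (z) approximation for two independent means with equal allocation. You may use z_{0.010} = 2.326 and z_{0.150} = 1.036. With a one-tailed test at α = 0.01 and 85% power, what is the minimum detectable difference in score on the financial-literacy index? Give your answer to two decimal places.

δ = (z_α + z_β) · √((σ₁²+σ₂²)/n)
  = (2.326 + 1.036) · √(450/1214)
  = 3.362 · √0.37068
  = 3.362 · 0.6088
  = 2.0469

Minimum detectable difference ≈ 2.05 points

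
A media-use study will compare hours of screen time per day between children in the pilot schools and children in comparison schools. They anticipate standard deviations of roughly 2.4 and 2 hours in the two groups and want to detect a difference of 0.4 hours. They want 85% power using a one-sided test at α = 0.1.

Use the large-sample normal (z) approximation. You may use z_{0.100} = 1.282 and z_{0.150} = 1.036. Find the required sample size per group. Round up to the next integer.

n = 328 per group

n = (z_α + z_β)² · (σ₁² + σ₂²) / δ²
  = (1.282 + 1.036)² · (2.4² + 2² = 9.76) / 0.4²
  = 5.3731 · 9.76 / 0.16
  = 327.76
Round up → n = 328 per group.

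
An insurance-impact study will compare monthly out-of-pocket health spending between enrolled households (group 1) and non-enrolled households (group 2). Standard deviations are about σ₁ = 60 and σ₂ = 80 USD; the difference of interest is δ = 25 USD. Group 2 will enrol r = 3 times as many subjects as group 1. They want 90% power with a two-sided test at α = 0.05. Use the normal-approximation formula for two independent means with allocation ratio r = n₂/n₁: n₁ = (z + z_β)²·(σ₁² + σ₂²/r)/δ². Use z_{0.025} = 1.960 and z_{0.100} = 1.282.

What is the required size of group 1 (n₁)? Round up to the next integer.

n₁ = (z_{α/2} + z_β)² · (σ₁² + σ₂²/r) / δ²
   = (1.960 + 1.282)² · (60² + 80²/3) / 25²
   = 10.5106 · (3600 + 2133.3) / 625
   = 10.5106 · 5733.3 / 625
   = 96.42
Round up → n₁ = 97; n₂ = r·n₁ = 3 × 97 = 291.

n₁ = 97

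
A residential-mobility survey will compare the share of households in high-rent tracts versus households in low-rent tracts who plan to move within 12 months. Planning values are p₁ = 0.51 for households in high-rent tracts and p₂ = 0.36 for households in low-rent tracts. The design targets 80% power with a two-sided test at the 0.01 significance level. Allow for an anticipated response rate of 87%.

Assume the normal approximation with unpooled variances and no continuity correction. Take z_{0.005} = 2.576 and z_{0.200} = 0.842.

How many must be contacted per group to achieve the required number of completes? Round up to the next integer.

n = (z_{α/2} + z_β)² · [p₁(1−p₁) + p₂(1−p₂)] / (p₁ − p₂)²
  = (2.576 + 0.842)² · (0.51·0.49 + 0.36·0.64) / (0.15)²
  = (3.418)² · (0.2499 + 0.2304) / 0.0225
  = 11.6827 · 0.4803 / 0.0225
  = 249.39
Adjust for 87% response: 249.39 / 0.87 = 286.65.
Round up → n = 287 per group.

n = 287 per group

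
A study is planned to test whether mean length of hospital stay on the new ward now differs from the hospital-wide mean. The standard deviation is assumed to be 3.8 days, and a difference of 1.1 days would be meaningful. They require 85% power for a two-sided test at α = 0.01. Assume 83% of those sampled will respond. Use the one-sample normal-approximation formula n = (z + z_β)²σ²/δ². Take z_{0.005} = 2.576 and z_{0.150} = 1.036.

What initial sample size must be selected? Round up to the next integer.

n = (z_{α/2} + z_β)² · σ² / δ²
  = (2.576 + 1.036)² · 3.8² / 1.1²
  = 13.0465 · 14.44 / 1.21
  = 155.70
Adjust for 83% response: 155.70 / 0.83 = 187.59.
Round up → n = 188.

n = 188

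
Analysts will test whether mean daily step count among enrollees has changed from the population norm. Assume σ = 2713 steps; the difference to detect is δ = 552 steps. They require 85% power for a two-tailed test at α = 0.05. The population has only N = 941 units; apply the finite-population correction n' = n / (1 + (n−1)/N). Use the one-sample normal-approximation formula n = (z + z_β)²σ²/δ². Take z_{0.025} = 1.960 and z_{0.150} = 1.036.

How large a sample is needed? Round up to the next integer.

n = 177

n = (z_{α/2} + z_β)² · σ² / δ²
  = (1.960 + 1.036)² · 2713² / 552²
  = 8.9760 · 7360369 / 304704
  = 216.82
Finite-population correction (N = 941): 216.82 / (1 + (216.82 − 1)/941) = 176.37.
Round up → n = 177.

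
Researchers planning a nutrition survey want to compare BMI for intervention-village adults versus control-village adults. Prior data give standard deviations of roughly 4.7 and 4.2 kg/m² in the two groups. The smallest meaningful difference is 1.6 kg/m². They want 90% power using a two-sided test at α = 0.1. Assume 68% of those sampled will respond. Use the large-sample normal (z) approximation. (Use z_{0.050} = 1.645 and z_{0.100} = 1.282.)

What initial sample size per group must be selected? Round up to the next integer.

n = (z_{α/2} + z_β)² · (σ₁² + σ₂²) / δ²
  = (1.645 + 1.282)² · (4.7² + 4.2² = 39.73) / 1.6²
  = 8.5673 · 39.73 / 2.56
  = 132.96
Adjust for 68% response: 132.96 / 0.68 = 195.53.
Round up → n = 196 per group.

n = 196 per group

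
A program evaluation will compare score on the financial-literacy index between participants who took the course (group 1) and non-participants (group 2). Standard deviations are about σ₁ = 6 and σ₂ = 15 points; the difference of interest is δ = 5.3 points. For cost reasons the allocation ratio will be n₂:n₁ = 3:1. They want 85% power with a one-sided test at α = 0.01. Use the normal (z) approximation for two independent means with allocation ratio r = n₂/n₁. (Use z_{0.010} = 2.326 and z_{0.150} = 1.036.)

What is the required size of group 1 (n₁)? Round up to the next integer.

n₁ = (z_α + z_β)² · (σ₁² + σ₂²/r) / δ²
   = (2.326 + 1.036)² · (6² + 15²/3) / 5.3²
   = 11.3030 · (36 + 75) / 28.09
   = 11.3030 · 111 / 28.09
   = 44.66
Round up → n₁ = 45; n₂ = r·n₁ = 3 × 45 = 135.

n₁ = 45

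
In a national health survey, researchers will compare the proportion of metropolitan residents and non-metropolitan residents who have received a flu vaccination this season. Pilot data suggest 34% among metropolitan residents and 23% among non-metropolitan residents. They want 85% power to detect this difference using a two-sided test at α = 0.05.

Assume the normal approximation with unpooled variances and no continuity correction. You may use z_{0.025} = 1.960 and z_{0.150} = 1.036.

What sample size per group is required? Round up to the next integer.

n = 298 per group

n = (z_{α/2} + z_β)² · [p₁(1−p₁) + p₂(1−p₂)] / (p₁ − p₂)²
  = (1.960 + 1.036)² · (0.34·0.66 + 0.23·0.77) / (0.11)²
  = (2.996)² · (0.2244 + 0.1771) / 0.0121
  = 8.9760 · 0.4015 / 0.0121
  = 297.84
Round up → n = 298 per group.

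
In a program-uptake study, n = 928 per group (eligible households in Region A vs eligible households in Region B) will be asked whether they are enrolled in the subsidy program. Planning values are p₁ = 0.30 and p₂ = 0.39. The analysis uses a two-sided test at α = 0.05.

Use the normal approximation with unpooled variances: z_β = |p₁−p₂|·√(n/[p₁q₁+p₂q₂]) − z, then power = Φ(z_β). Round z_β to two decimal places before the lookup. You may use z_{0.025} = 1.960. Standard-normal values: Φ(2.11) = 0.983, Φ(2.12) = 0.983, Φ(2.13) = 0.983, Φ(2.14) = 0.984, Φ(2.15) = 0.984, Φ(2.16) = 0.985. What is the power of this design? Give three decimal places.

z_β = |p₁−p₂|·√(n/[p₁q₁+p₂q₂]) − z_{α/2}
    = 0.09 · √(928/0.4479) − 1.960
    = 0.09 · 45.5180 − 1.960
    = 4.0966 − 1.960 = 2.1366 → 2.14
Power = Φ(2.14) = 0.984.

Power ≈ 0.984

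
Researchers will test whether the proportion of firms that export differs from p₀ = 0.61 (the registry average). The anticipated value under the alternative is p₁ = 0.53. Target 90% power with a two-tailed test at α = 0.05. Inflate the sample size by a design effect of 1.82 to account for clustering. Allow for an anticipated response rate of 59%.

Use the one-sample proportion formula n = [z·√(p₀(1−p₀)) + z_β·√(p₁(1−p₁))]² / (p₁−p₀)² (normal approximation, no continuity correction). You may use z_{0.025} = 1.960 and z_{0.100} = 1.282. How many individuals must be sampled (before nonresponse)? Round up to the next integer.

n = 1228

n = [z_{α/2}·√(p₀q₀) + z_β·√(p₁q₁)]² / (p₁ − p₀)²
  = [1.960·√(0.61·0.39) + 1.282·√(0.53·0.47)]² / (-0.08)²
  = [1.960·0.4877 + 1.282·0.4991]² / 0.0064
  = [1.5958]² / 0.0064
  = 397.92
Design effect: 1.82 × 397.92 = 724.21.
Adjust for 59% response: 724.21 / 0.59 = 1227.48.
Round up → n = 1228.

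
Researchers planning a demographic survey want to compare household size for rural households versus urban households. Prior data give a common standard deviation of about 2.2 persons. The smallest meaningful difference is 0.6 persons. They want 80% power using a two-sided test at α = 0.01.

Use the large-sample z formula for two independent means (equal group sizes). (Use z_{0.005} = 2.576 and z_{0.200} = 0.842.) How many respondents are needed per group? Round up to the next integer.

n = (z_{α/2} + z_β)² · (σ₁² + σ₂²) / δ²
  = (2.576 + 0.842)² · (2·2.2² = 9.68) / 0.6²
  = 11.6827 · 9.68 / 0.36
  = 314.14
Round up → n = 315 per group.

n = 315 per group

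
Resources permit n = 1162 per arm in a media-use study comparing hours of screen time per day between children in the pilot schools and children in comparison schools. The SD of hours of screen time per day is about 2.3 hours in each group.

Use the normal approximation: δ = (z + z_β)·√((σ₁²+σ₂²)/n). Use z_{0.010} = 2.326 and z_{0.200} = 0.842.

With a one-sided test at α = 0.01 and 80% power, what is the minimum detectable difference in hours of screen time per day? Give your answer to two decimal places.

Minimum detectable difference ≈ 0.30 hours

δ = (z_α + z_β) · √((σ₁²+σ₂²)/n)
  = (2.326 + 0.842) · √(10.58/1162)
  = 3.168 · √0.0091
  = 3.168 · 0.0954
  = 0.3023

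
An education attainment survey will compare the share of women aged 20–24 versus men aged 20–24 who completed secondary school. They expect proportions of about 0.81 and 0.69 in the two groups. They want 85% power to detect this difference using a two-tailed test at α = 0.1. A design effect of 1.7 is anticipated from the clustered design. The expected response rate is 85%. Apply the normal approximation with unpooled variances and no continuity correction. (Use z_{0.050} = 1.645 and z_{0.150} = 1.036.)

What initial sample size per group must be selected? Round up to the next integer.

n = 368 per group

n = (z_{α/2} + z_β)² · [p₁(1−p₁) + p₂(1−p₂)] / (p₁ − p₂)²
  = (1.645 + 1.036)² · (0.81·0.19 + 0.69·0.31) / (0.12)²
  = (2.681)² · (0.1539 + 0.2139) / 0.0144
  = 7.1878 · 0.3678 / 0.0144
  = 183.59
Design effect: 1.7 × 183.59 = 312.10.
Adjust for 85% response: 312.10 / 0.85 = 367.17.
Round up → n = 368 per group.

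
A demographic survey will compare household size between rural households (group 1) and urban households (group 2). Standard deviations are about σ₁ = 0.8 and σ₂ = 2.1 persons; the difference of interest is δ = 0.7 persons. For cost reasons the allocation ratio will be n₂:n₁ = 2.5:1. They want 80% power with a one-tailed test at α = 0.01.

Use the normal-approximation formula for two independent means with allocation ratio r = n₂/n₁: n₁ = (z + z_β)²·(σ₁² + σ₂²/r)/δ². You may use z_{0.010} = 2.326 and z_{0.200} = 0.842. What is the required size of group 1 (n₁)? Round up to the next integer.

n₁ = (z_α + z_β)² · (σ₁² + σ₂²/r) / δ²
   = (2.326 + 0.842)² · (0.8² + 2.1²/2.5) / 0.7²
   = 10.0362 · (0.64 + 1.764) / 0.49
   = 10.0362 · 2.404 / 0.49
   = 49.24
Round up → n₁ = 50; n₂ = r·n₁ = 2.5 × 50 = 125.

n₁ = 50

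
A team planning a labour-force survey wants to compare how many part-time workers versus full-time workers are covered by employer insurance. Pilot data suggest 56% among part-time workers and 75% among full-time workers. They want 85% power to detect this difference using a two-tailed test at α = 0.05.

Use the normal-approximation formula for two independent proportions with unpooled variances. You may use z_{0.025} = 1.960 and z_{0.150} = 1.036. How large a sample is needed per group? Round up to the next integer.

n = 108 per group

n = (z_{α/2} + z_β)² · [p₁(1−p₁) + p₂(1−p₂)] / (p₁ − p₂)²
  = (1.960 + 1.036)² · (0.56·0.44 + 0.75·0.25) / (-0.19)²
  = (2.996)² · (0.2464 + 0.1875) / 0.0361
  = 8.9760 · 0.4339 / 0.0361
  = 107.89
Round up → n = 108 per group.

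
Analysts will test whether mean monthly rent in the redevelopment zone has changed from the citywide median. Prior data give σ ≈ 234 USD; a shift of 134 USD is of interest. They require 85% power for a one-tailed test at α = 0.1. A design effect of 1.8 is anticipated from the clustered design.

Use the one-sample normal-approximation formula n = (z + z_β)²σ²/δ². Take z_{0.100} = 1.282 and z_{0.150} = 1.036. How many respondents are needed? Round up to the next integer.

n = 30

n = (z_α + z_β)² · σ² / δ²
  = (1.282 + 1.036)² · 234² / 134²
  = 5.3731 · 54756 / 17956
  = 16.39
Design effect: 1.8 × 16.39 = 29.49.
Round up → n = 30.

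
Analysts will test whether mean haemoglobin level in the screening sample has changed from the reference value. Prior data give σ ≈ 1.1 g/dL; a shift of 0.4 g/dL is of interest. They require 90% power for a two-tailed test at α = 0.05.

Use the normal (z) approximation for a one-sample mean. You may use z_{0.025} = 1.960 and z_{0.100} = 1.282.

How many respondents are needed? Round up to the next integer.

n = 80

n = (z_{α/2} + z_β)² · σ² / δ²
  = (1.960 + 1.282)² · 1.1² / 0.4²
  = 10.5106 · 1.21 / 0.16
  = 79.49
Round up → n = 80.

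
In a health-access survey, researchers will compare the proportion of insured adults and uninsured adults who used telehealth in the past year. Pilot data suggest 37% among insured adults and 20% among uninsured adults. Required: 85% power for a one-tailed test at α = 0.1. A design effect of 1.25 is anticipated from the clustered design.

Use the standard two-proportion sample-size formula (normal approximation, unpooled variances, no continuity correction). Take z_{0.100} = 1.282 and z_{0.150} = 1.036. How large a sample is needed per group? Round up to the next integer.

n = 92 per group

n = (z_α + z_β)² · [p₁(1−p₁) + p₂(1−p₂)] / (p₁ − p₂)²
  = (1.282 + 1.036)² · (0.37·0.63 + 0.20·0.80) / (0.17)²
  = (2.318)² · (0.2331 + 0.1600) / 0.0289
  = 5.3731 · 0.3931 / 0.0289
  = 73.09
Design effect: 1.25 × 73.09 = 91.36.
Round up → n = 92 per group.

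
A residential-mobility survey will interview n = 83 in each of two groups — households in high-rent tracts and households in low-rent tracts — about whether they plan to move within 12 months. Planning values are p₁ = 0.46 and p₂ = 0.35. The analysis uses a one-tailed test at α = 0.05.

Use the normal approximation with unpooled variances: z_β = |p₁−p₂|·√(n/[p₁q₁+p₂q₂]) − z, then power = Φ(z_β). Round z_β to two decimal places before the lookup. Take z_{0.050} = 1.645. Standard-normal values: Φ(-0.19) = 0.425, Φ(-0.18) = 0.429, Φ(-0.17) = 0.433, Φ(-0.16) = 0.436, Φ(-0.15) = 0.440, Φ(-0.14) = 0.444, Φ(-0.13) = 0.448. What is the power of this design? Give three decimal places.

z_β = |p₁−p₂|·√(n/[p₁q₁+p₂q₂]) − z_α
    = 0.11 · √(83/0.4759) − 1.645
    = 0.11 · 13.2063 − 1.645
    = 1.4527 − 1.645 = -0.1923 → -0.19
Power = Φ(-0.19) = 0.425.

Power ≈ 0.425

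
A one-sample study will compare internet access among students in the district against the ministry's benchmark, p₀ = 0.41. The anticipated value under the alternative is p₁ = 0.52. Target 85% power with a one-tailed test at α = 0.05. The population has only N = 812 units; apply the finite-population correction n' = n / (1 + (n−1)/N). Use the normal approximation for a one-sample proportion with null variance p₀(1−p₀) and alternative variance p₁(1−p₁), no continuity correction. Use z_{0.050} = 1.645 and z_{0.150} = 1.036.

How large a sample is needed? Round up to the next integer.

n = [z_α·√(p₀q₀) + z_β·√(p₁q₁)]² / (p₁ − p₀)²
  = [1.645·√(0.41·0.59) + 1.036·√(0.52·0.48)]² / (0.11)²
  = [1.645·0.4918 + 1.036·0.4996]² / 0.0121
  = [1.3267]² / 0.0121
  = 145.45
Finite-population correction (N = 812): 145.45 / (1 + (145.45 − 1)/812) = 123.49.
Round up → n = 124.

n = 124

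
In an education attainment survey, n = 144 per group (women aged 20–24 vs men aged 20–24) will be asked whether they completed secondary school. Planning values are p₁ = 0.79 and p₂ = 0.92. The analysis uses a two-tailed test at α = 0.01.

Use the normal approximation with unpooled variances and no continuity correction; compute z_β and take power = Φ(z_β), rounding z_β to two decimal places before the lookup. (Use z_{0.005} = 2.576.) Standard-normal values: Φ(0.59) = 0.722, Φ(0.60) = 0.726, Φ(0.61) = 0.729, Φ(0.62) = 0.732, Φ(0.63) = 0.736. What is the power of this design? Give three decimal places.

z_β = |p₁−p₂|·√(n/[p₁q₁+p₂q₂]) − z_{α/2}
    = 0.13 · √(144/0.2395) − 2.576
    = 0.13 · 24.5205 − 2.576
    = 3.1877 − 2.576 = 0.6117 → 0.61
Power = Φ(0.61) = 0.729.

Power ≈ 0.729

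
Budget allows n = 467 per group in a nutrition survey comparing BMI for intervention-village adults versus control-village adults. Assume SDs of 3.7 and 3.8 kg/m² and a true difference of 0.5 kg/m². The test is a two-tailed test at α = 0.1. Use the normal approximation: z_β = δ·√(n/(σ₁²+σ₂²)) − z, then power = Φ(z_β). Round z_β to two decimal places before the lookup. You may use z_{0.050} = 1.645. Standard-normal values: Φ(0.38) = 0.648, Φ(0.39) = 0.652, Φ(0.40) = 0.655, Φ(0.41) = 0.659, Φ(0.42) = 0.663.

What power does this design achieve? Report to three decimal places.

z_β = δ·√(n/(σ₁²+σ₂²)) − z_{α/2}
    = 0.5 · √(467/28.13) − 1.645
    = 0.5 · 4.07449 − 1.645
    = 2.0372 − 1.645 = 0.3922 → 0.39
Power = Φ(0.39) = 0.652.

Power ≈ 0.652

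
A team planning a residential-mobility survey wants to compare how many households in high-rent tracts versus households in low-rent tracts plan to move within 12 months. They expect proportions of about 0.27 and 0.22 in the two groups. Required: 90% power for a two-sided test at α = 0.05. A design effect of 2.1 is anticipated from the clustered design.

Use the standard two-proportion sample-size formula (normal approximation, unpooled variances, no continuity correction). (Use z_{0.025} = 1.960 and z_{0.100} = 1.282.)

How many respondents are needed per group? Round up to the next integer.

n = (z_{α/2} + z_β)² · [p₁(1−p₁) + p₂(1−p₂)] / (p₁ − p₂)²
  = (1.960 + 1.282)² · (0.27·0.73 + 0.22·0.78) / (0.05)²
  = (3.242)² · (0.1971 + 0.1716) / 0.0025
  = 10.5106 · 0.3687 / 0.0025
  = 1550.10
Design effect: 2.1 × 1550.10 = 3255.21.
Round up → n = 3256 per group.

n = 3256 per group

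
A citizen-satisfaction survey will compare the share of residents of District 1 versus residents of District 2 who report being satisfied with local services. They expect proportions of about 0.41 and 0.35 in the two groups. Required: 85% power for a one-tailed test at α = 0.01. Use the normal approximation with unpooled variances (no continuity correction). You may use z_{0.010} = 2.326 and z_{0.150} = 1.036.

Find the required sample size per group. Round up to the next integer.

n = (z_α + z_β)² · [p₁(1−p₁) + p₂(1−p₂)] / (p₁ − p₂)²
  = (2.326 + 1.036)² · (0.41·0.59 + 0.35·0.65) / (0.06)²
  = (3.362)² · (0.2419 + 0.2275) / 0.0036
  = 11.3030 · 0.4694 / 0.0036
  = 1473.79
Round up → n = 1474 per group.

n = 1474 per group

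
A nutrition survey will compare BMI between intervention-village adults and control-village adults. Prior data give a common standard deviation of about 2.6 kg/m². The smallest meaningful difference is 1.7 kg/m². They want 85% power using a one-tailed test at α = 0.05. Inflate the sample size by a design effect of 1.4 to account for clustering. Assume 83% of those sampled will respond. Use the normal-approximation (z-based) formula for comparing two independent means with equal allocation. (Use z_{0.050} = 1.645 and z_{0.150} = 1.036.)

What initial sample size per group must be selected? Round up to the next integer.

n = (z_α + z_β)² · (σ₁² + σ₂²) / δ²
  = (1.645 + 1.036)² · (2·2.6² = 13.52) / 1.7²
  = 7.1878 · 13.52 / 2.89
  = 33.63
Design effect: 1.4 × 33.63 = 47.08.
Adjust for 83% response: 47.08 / 0.83 = 56.72.
Round up → n = 57 per group.

n = 57 per group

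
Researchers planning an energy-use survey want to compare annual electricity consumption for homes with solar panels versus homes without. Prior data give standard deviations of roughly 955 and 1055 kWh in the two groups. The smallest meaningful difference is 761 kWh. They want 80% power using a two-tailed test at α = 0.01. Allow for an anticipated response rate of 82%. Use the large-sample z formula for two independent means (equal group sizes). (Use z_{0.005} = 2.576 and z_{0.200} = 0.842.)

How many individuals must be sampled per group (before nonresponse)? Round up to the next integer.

n = 50 per group

n = (z_{α/2} + z_β)² · (σ₁² + σ₂²) / δ²
  = (2.576 + 0.842)² · (955² + 1055² = 2025050) / 761²
  = 11.6827 · 2025050 / 579121
  = 40.85
Adjust for 82% response: 40.85 / 0.82 = 49.82.
Round up → n = 50 per group.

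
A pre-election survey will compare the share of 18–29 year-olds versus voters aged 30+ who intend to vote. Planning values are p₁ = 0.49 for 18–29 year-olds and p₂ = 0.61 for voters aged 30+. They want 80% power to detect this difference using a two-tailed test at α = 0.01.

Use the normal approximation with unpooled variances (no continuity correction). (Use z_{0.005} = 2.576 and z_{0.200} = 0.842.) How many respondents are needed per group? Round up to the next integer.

n = (z_{α/2} + z_β)² · [p₁(1−p₁) + p₂(1−p₂)] / (p₁ − p₂)²
  = (2.576 + 0.842)² · (0.49·0.51 + 0.61·0.39) / (-0.12)²
  = (3.418)² · (0.2499 + 0.2379) / 0.0144
  = 11.6827 · 0.4878 / 0.0144
  = 395.75
Round up → n = 396 per group.

n = 396 per group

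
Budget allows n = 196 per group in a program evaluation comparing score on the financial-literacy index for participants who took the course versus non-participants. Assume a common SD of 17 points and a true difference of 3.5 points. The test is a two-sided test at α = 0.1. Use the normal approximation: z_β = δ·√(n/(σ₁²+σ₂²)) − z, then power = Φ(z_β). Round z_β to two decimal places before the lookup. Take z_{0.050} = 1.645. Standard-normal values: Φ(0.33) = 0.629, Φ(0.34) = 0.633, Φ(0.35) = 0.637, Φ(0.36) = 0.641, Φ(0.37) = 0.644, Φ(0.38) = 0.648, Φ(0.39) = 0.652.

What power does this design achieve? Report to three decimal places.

z_β = δ·√(n/(σ₁²+σ₂²)) − z_{α/2}
    = 3.5 · √(196/578) − 1.645
    = 3.5 · 0.58232 − 1.645
    = 2.0381 − 1.645 = 0.3931 → 0.39
Power = Φ(0.39) = 0.652.

Power ≈ 0.652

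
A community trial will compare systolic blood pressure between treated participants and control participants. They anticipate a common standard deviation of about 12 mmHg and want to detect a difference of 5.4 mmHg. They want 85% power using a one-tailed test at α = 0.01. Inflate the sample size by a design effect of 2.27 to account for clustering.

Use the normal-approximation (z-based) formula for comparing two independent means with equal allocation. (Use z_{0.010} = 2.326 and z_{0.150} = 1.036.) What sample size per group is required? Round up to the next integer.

n = 254 per group

n = (z_α + z_β)² · (σ₁² + σ₂²) / δ²
  = (2.326 + 1.036)² · (2·12² = 288) / 5.4²
  = 11.3030 · 288 / 29.16
  = 111.64
Design effect: 2.27 × 111.64 = 253.41.
Round up → n = 254 per group.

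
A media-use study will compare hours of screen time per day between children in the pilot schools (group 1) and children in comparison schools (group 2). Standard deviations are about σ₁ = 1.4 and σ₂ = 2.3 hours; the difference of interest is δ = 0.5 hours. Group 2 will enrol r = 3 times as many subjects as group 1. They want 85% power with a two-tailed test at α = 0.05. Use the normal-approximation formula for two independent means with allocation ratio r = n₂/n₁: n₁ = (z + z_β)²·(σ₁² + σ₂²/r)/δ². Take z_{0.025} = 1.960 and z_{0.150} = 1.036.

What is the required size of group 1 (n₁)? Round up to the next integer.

n₁ = (z_{α/2} + z_β)² · (σ₁² + σ₂²/r) / δ²
   = (1.960 + 1.036)² · (1.4² + 2.3²/3) / 0.5²
   = 8.9760 · (1.96 + 1.7633) / 0.25
   = 8.9760 · 3.7233 / 0.25
   = 133.68
Round up → n₁ = 134; n₂ = r·n₁ = 3 × 134 = 402.

n₁ = 134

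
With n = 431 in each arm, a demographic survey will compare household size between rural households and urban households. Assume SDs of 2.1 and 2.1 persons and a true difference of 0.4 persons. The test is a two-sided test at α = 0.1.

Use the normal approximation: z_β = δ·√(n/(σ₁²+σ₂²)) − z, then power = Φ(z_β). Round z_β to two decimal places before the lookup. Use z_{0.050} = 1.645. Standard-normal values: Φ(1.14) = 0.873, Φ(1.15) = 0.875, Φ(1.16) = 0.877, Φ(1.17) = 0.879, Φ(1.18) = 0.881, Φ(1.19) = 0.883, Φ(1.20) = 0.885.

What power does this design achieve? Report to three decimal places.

z_β = δ·√(n/(σ₁²+σ₂²)) − z_{α/2}
    = 0.4 · √(431/8.82) − 1.645
    = 0.4 · 6.99044 − 1.645
    = 2.7962 − 1.645 = 1.1512 → 1.15
Power = Φ(1.15) = 0.875.

Power ≈ 0.875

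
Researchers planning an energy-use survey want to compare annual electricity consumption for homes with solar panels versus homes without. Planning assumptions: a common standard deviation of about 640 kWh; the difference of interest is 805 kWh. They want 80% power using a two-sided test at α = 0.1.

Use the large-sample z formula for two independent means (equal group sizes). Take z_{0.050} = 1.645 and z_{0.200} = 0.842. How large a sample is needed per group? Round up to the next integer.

n = (z_{α/2} + z_β)² · (σ₁² + σ₂²) / δ²
  = (1.645 + 0.842)² · (2·640² = 819200) / 805²
  = 6.1852 · 819200 / 648025
  = 7.82
Round up → n = 8 per group.

n = 8 per group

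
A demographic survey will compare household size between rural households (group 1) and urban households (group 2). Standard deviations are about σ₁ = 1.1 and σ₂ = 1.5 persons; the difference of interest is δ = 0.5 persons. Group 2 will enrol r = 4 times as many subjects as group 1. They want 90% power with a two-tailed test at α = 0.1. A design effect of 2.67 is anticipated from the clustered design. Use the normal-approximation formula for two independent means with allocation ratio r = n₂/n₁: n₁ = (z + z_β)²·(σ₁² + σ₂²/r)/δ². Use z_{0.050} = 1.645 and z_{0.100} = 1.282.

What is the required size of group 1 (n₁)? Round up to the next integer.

n₁ = 163

n₁ = (z_{α/2} + z_β)² · (σ₁² + σ₂²/r) / δ²
   = (1.645 + 1.282)² · (1.1² + 1.5²/4) / 0.5²
   = 8.5673 · (1.21 + 0.5625) / 0.25
   = 8.5673 · 1.7725 / 0.25
   = 60.74
Design effect: 2.67 × 60.74 = 162.18.
Round up → n₁ = 163; n₂ = r·n₁ = 4 × 163 = 652.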